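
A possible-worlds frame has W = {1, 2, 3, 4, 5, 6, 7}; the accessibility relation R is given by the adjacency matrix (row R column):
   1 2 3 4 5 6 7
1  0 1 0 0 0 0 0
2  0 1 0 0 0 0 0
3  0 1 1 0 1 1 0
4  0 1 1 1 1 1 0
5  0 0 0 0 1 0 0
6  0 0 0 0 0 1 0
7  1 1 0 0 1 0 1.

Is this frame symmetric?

No

Symmetric: no — 1 R 2 but not 2 R 1.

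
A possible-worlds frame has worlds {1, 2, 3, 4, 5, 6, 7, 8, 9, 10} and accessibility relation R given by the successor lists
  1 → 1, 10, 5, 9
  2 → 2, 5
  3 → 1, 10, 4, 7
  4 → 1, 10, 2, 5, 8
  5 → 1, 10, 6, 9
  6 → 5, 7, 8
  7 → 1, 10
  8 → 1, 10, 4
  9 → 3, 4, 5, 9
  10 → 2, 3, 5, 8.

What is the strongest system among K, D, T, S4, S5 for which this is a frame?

Serial (axiom D): yes — every world has a successor (e.g. 1 R 1).
Reflexive (axiom T): no — 3 is not related to itself.
Transitive (axiom 4): no — 1 R 10 and 10 R 2, but not 1 R 2.
Euclidean (axiom 5): no — 1 R 10 and 1 R 9, but not 10 R 9.
So F validates K, D; T would additionally require R to be reflexive. The strongest is D.

D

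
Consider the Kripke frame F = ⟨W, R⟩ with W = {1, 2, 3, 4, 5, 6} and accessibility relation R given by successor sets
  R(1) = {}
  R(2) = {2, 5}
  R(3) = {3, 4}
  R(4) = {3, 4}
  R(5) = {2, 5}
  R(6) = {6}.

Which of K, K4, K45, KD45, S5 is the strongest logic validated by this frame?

Transitive (axiom 4): yes — every two-step R-path is closed by a direct edge.
Euclidean (axiom 5): yes — any two successors of a common world are R-related.
Serial (axiom D): no — 1 has no R-successor.
Reflexive (axiom T): no — 1 is not related to itself.
So F validates K, K4, K45; KD45 would additionally require R to be serial. The strongest is K45.

K45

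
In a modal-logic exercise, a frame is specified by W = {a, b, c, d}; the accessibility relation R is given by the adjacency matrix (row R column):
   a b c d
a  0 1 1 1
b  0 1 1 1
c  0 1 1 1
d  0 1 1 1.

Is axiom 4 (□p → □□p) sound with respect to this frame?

Yes

The schema 4 characterises exactly the transitive frames.
Transitive: yes — every two-step R-path is closed by a direct edge.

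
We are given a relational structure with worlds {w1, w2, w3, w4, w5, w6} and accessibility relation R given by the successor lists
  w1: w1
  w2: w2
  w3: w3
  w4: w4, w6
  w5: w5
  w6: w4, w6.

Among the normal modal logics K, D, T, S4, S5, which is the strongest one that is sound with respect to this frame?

S5

Serial (axiom D): yes — every world has a successor (e.g. w1 R w1).
Reflexive (axiom T): yes — every world is R-related to itself.
Transitive (axiom 4): yes — every two-step R-path is closed by a direct edge.
Euclidean (axiom 5): yes — any two successors of a common world are R-related.
So F validates K, D, T, S4, S5. The strongest is S5.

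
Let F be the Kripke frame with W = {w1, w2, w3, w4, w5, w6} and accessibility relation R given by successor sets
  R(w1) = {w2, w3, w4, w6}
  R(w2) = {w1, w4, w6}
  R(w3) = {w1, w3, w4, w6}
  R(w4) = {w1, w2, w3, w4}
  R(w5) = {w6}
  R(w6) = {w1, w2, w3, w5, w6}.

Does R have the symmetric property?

Yes

Symmetric: yes — every pair in R has its reverse in R.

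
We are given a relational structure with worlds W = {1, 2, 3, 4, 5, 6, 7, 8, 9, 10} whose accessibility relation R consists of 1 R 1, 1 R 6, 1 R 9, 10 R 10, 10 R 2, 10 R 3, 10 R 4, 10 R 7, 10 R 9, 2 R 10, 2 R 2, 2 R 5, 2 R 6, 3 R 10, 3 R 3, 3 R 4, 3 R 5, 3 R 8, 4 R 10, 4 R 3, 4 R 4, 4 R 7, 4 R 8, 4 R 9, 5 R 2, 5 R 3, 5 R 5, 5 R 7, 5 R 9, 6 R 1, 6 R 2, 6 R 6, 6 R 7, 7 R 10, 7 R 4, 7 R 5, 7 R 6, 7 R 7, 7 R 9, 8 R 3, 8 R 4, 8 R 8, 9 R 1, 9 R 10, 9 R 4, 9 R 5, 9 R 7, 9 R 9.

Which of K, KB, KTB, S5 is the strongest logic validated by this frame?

KTB

Symmetric (axiom B): yes — every pair in R has its reverse in R.
Reflexive (axiom T): yes — every world is R-related to itself.
Euclidean (axiom 5): no — 1 R 6 and 1 R 9, but not 6 R 9.
So F validates K, KB, KTB; S5 would additionally require R to be Euclidean. The strongest is KTB.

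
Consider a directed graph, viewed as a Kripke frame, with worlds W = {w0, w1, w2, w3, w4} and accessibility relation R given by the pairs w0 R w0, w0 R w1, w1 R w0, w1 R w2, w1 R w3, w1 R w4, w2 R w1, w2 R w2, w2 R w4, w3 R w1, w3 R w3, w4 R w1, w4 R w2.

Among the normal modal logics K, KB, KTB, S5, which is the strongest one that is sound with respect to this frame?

Symmetric (axiom B): yes — every pair in R has its reverse in R.
Reflexive (axiom T): no — w1 is not related to itself.
Euclidean (axiom 5): no — w1 R w0 and w1 R w2, but not w0 R w2.
So F validates K, KB; KTB would additionally require R to be reflexive. The strongest is KB.

KB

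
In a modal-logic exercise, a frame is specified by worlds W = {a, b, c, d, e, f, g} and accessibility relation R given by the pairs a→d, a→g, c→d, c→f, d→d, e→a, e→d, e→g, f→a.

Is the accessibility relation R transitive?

Transitive: no — c R f and f R a, but not c R a.

No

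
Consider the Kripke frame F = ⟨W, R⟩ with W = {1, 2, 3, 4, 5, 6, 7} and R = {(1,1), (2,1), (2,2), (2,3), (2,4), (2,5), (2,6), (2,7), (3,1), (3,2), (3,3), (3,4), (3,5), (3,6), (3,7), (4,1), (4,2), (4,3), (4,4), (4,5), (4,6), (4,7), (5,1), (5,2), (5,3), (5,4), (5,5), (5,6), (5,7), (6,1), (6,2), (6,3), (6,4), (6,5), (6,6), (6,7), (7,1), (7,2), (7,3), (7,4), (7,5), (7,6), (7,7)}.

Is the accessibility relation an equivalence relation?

Reflexive: yes — every world is R-related to itself.
Symmetric: no — 2 R 1 but not 1 R 2.
Transitive: yes — every two-step R-path is closed by a direct edge.
So R is not an equivalence relation.

No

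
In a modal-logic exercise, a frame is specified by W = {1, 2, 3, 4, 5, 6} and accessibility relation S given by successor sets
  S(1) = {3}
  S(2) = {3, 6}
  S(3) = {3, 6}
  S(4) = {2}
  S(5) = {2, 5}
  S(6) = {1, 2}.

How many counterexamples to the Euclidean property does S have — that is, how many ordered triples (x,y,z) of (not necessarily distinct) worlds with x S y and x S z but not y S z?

Enumerating: (2,6,3), (2,6,6), (3,6,3), (3,6,6), (4,2,2), (5,2,2), (5,2,5), (6,1,1), (6,1,2), (6,2,1), (6,2,2).

11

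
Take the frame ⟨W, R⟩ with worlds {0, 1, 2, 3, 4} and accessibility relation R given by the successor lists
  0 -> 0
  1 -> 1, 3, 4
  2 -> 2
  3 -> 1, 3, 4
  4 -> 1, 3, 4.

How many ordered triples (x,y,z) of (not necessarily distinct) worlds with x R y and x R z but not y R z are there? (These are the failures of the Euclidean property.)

R is Euclidean; there are no such tuples.

0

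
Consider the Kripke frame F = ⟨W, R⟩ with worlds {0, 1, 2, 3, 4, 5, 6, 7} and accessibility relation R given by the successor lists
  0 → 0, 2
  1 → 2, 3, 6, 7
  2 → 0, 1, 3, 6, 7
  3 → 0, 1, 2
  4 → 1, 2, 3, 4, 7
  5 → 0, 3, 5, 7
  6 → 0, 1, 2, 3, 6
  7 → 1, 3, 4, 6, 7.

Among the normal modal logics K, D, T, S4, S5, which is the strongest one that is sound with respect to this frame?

Serial (axiom D): yes — every world has a successor (e.g. 0 R 0).
Reflexive (axiom T): no — 1 is not related to itself.
Transitive (axiom 4): no — 0 R 2 and 2 R 1, but not 0 R 1.
Euclidean (axiom 5): no — 1 R 3 and 1 R 6, but not 3 R 6.
So F validates K, D; T would additionally require R to be reflexive. The strongest is D.

D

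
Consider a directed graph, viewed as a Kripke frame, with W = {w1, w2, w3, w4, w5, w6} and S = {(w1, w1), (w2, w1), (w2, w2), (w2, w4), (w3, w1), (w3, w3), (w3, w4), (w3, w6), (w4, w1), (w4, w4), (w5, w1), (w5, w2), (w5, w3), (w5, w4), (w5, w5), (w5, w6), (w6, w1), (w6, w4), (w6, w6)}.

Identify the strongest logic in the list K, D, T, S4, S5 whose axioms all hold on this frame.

Serial (axiom D): yes — every world has a successor (e.g. w1 S w1).
Reflexive (axiom T): yes — every world is S-related to itself.
Transitive (axiom 4): yes — every two-step S-path is closed by a direct edge.
Euclidean (axiom 5): no — w2 S w1 and w2 S w4, but not w1 S w4.
So F validates K, D, T, S4; S5 would additionally require S to be Euclidean. The strongest is S4.

S4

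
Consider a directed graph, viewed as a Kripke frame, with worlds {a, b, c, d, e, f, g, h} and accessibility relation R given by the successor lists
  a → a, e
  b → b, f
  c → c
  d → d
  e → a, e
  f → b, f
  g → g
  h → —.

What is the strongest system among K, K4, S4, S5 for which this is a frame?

K4

Transitive (axiom 4): yes — every two-step R-path is closed by a direct edge.
Reflexive (axiom T): no — h is not related to itself.
Euclidean (axiom 5): yes — any two successors of a common world are R-related.
So F validates K, K4; S4 would additionally require R to be reflexive. The strongest is K4.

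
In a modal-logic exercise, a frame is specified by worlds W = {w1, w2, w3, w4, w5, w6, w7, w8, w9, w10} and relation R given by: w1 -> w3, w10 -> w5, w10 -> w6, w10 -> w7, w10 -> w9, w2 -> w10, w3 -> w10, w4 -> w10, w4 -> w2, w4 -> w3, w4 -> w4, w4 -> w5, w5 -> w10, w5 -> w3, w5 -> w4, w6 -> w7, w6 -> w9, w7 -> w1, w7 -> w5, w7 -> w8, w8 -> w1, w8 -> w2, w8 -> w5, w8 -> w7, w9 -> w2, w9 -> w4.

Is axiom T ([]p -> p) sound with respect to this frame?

No

By correspondence theory, T is valid on a frame iff R is reflexive.
Reflexive: no — w1 is not related to itself.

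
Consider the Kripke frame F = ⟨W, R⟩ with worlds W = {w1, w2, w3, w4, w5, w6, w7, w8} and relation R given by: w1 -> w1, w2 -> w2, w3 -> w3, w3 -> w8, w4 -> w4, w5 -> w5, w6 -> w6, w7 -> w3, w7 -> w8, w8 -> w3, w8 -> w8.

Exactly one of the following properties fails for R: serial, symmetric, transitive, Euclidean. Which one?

symmetric

Serial: yes — every world has a successor (e.g. w1 R w1).
Symmetric: no — w7 R w3 but not w3 R w7.
Transitive: yes — every two-step R-path is closed by a direct edge.
Euclidean: yes — any two successors of a common world are R-related.
Only symmetric fails.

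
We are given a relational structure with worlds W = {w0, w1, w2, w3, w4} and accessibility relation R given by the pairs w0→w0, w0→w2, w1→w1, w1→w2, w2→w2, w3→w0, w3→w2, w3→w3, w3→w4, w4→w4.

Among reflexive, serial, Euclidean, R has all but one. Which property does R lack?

Euclidean

Reflexive: yes — every world is R-related to itself.
Serial: yes — every world has a successor (e.g. w0 R w0).
Euclidean: no — w3 R w0 and w3 R w4, but not w0 R w4.
Only Euclidean fails.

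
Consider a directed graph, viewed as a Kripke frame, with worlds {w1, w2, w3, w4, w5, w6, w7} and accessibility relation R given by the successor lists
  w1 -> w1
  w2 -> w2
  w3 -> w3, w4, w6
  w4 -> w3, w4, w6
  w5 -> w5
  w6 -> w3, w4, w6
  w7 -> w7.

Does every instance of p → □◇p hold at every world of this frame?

Yes

Axiom B corresponds to the accessibility relation being symmetric.
Symmetric: yes — every pair in R has its reverse in R.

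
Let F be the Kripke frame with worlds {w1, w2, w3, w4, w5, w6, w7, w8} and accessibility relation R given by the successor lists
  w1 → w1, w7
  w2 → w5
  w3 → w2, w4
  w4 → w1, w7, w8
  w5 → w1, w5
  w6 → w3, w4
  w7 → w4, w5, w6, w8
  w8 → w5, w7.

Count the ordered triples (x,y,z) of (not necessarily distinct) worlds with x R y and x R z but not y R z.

29

Enumerating: (w1,w7,w1), (w1,w7,w7), (w3,w2,w2), (w3,w2,w4), (w3,w4,w2), (w3,w4,w4), (w4,w1,w8), (w4,w7,w1), (w4,w7,w7), (w4,w8,w1), (w4,w8,w8), (w5,w1,w5), … and 17 more.
Total: 29.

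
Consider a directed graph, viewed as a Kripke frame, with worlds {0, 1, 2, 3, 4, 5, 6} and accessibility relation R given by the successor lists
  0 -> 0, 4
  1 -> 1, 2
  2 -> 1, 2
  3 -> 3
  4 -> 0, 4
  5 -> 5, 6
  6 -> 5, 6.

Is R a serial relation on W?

Yes

Serial: yes — every world has a successor (e.g. 0 R 0).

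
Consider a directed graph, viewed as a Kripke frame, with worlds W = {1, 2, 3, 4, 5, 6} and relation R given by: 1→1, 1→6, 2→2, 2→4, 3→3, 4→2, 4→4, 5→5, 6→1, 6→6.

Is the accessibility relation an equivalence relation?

Yes

Reflexive: yes — every world is R-related to itself.
Symmetric: yes — every pair in R has its reverse in R.
Transitive: yes — every two-step R-path is closed by a direct edge.
So R is an equivalence relation.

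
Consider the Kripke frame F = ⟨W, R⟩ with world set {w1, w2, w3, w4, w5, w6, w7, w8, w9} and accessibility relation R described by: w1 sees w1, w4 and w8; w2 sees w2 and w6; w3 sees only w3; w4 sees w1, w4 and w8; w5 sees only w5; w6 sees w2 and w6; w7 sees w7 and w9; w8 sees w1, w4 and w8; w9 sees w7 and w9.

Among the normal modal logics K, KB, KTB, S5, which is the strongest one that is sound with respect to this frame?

S5

Symmetric (axiom B): yes — every pair in R has its reverse in R.
Reflexive (axiom T): yes — every world is R-related to itself.
Euclidean (axiom 5): yes — any two successors of a common world are R-related.
So F validates K, KB, KTB, S5. The strongest is S5.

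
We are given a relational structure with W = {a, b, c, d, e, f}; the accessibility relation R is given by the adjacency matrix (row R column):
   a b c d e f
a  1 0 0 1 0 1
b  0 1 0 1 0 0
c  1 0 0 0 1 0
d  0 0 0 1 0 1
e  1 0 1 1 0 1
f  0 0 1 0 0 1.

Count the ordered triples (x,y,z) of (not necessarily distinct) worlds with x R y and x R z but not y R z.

17

Enumerating: (a,d,a), (a,f,a), (a,f,d), (b,d,b), (c,a,e), (c,e,e), (d,f,d), (e,a,c), (e,c,c), (e,c,d), (e,c,f), (e,d,a), (e,d,c), (e,f,a), (e,f,d), (f,c,c), (f,c,f).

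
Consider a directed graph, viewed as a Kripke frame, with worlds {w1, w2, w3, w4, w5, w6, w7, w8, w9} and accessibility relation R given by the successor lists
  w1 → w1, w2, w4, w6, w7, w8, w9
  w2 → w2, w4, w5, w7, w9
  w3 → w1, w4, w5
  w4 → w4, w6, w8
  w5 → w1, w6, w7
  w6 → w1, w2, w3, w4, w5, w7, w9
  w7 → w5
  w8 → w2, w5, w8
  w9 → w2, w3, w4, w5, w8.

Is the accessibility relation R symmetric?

No

Symmetric: no — w1 R w2 but not w2 R w1.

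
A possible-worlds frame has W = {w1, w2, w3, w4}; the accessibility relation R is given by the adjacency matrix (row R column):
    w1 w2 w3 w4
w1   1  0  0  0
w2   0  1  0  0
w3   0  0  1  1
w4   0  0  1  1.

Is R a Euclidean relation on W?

Yes

Euclidean: yes — any two successors of a common world are R-related.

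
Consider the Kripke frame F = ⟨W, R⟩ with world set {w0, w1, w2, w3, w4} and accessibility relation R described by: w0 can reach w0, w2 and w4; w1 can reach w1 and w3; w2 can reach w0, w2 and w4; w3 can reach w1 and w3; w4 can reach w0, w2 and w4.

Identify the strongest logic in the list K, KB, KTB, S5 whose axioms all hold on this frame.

S5

Symmetric (axiom B): yes — every pair in R has its reverse in R.
Reflexive (axiom T): yes — every world is R-related to itself.
Euclidean (axiom 5): yes — any two successors of a common world are R-related.
So F validates K, KB, KTB, S5. The strongest is S5.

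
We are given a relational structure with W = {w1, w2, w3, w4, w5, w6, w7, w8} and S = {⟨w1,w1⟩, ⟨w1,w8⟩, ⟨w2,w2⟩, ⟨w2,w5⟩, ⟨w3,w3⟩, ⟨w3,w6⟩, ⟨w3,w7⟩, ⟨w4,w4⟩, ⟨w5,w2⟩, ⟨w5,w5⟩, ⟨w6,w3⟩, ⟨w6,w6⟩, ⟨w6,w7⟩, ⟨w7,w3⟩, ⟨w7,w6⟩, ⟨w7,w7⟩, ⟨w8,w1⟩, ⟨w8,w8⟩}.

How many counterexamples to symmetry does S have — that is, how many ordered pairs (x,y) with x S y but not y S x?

0

S is symmetric; there are no such tuples.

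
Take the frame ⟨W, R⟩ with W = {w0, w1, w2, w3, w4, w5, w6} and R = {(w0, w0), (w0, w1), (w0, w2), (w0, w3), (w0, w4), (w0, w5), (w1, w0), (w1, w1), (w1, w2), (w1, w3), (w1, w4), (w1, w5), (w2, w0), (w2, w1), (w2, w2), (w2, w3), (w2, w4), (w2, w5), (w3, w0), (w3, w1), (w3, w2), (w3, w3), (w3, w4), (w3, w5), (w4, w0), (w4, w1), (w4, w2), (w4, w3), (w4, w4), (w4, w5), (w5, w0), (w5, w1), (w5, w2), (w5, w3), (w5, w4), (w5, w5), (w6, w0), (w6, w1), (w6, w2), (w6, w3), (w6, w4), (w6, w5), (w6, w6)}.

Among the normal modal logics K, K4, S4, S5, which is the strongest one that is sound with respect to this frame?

S4

Transitive (axiom 4): yes — every two-step R-path is closed by a direct edge.
Reflexive (axiom T): yes — every world is R-related to itself.
Euclidean (axiom 5): no — w6 R w0 and w6 R w6, but not w0 R w6.
So F validates K, K4, S4; S5 would additionally require R to be Euclidean. The strongest is S4.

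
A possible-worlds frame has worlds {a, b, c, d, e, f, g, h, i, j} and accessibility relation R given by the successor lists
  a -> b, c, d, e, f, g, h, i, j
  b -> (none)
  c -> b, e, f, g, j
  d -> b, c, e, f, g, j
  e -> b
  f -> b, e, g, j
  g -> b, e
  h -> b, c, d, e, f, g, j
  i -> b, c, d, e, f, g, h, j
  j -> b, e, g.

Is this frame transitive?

Transitive: yes — every two-step R-path is closed by a direct edge.

Yes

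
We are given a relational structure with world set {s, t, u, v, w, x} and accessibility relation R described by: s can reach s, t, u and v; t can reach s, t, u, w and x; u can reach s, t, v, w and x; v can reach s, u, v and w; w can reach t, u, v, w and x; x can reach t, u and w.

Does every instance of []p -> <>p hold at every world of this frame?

Yes

The schema D characterises exactly the serial frames.
Serial: yes — every world has a successor (e.g. s R s).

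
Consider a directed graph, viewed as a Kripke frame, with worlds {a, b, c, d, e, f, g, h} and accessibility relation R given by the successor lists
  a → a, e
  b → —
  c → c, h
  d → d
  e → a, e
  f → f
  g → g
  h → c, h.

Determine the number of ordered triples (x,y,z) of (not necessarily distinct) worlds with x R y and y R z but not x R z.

R is transitive; there are no such tuples.

0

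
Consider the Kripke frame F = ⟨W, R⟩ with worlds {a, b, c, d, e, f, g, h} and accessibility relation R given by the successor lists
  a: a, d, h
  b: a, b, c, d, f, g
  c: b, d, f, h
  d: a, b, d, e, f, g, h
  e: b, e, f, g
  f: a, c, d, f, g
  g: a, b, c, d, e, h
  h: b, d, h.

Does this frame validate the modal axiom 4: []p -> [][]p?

No

The schema 4 characterises exactly the transitive frames.
Transitive: no — a R d and d R b, but not a R b.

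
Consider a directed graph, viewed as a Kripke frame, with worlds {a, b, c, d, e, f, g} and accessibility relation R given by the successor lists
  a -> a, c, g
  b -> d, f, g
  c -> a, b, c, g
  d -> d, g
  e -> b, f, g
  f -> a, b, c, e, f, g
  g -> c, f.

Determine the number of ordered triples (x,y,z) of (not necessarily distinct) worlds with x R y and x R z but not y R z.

Enumerating: (a,g,a), (a,g,g), (b,d,f), (b,f,d), (b,g,d), (b,g,g), (c,a,b), (c,b,a), (c,b,b), (c,b,c), (c,g,a), (c,g,b), … and 23 more.
Total: 35.

35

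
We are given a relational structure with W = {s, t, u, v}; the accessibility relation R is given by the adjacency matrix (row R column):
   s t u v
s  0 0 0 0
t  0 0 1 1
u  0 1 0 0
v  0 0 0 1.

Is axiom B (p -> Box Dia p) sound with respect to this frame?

No

Axiom B corresponds to the accessibility relation being symmetric.
Symmetric: no — t R v but not v R t.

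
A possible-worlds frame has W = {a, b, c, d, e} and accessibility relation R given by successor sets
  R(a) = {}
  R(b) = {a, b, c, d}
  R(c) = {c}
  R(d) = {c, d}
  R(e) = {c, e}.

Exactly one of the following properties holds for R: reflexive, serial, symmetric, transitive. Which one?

transitive

Reflexive: no — a is not related to itself.
Serial: no — a has no R-successor.
Symmetric: no — b R a but not a R b.
Transitive: yes — every two-step R-path is closed by a direct edge.
Only transitive holds.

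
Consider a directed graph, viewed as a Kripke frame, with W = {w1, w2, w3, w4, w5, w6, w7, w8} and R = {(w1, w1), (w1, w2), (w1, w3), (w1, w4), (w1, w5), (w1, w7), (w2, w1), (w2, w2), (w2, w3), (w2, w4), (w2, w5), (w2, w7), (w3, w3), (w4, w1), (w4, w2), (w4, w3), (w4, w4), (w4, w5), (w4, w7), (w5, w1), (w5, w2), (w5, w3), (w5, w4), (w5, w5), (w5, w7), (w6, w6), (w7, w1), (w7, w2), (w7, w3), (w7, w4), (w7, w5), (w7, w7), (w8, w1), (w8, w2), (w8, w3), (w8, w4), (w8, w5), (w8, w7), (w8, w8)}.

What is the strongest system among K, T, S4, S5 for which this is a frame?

S4

Reflexive (axiom T): yes — every world is R-related to itself.
Transitive (axiom 4): yes — every two-step R-path is closed by a direct edge.
Euclidean (axiom 5): no — w1 R w3 and w1 R w2, but not w3 R w2.
So F validates K, T, S4; S5 would additionally require R to be Euclidean. The strongest is S4.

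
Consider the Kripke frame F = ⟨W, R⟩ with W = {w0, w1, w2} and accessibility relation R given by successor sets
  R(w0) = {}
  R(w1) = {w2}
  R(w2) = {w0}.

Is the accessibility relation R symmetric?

No

Symmetric: no — w1 R w2 but not w2 R w1.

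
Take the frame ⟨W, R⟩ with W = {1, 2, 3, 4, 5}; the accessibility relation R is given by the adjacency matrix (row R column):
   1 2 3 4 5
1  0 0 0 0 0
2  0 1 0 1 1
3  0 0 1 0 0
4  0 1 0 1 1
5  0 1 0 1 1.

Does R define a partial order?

No

Reflexive: no — 1 is not related to itself.
Transitive: yes — every two-step R-path is closed by a direct edge.
Antisymmetric: no — 2 R 4 and 4 R 2 with 2 ≠ 4.
So R is not a partial order.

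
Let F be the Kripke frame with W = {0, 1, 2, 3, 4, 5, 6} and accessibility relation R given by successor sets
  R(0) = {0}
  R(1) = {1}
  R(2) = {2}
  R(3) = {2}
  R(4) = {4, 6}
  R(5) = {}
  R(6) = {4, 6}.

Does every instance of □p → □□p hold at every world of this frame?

Yes

The schema 4 characterises exactly the transitive frames.
Transitive: yes — every two-step R-path is closed by a direct edge.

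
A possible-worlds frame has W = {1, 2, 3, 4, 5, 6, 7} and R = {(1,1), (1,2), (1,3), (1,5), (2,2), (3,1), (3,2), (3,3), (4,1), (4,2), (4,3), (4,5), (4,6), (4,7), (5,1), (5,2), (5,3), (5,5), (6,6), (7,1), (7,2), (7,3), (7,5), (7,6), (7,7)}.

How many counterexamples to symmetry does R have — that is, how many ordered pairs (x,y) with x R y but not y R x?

Enumerating: (1,2), (3,2), (4,1), (4,2), (4,3), (4,5), (4,6), (4,7), (5,2), (5,3), (7,1), (7,2), (7,3), (7,5), (7,6).

15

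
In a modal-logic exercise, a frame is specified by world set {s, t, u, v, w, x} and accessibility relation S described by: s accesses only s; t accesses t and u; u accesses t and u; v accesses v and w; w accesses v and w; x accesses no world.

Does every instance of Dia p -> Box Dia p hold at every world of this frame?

Yes

Axiom 5 corresponds to the accessibility relation being Euclidean.
Euclidean: yes — any two successors of a common world are S-related.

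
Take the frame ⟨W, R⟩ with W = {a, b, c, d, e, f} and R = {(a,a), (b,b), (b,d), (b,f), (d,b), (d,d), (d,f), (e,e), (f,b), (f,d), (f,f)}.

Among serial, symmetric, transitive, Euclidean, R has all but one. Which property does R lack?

serial

Serial: no — c has no R-successor.
Symmetric: yes — every pair in R has its reverse in R.
Transitive: yes — every two-step R-path is closed by a direct edge.
Euclidean: yes — any two successors of a common world are R-related.
Only serial fails.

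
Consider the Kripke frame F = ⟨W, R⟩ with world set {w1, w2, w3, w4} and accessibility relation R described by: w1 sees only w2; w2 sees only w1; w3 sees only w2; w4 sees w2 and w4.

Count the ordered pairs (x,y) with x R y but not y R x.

Enumerating: (w3,w2), (w4,w2).

2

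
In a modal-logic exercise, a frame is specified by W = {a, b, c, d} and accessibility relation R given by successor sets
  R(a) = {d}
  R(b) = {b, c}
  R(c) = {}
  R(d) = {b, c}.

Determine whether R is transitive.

Transitive: no — a R d and d R b, but not a R b.

No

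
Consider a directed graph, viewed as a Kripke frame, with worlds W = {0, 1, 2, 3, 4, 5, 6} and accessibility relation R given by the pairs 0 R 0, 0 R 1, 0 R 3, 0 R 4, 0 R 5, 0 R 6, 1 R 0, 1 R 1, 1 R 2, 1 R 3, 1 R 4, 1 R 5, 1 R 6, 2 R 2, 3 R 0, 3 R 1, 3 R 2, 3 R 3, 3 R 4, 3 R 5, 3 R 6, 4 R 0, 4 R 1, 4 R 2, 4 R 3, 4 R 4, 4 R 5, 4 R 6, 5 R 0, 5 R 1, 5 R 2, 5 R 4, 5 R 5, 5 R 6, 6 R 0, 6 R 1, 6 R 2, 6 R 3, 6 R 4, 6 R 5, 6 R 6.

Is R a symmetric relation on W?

No

Symmetric: no — 1 R 2 but not 2 R 1.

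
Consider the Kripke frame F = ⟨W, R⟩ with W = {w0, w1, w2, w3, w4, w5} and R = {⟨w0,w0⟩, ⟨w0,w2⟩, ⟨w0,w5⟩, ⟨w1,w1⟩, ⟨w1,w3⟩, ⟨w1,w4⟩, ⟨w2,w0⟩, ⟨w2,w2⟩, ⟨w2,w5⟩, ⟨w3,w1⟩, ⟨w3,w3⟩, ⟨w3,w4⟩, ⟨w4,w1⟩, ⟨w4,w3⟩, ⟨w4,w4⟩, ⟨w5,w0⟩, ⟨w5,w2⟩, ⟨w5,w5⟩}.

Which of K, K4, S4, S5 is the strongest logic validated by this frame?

Transitive (axiom 4): yes — every two-step R-path is closed by a direct edge.
Reflexive (axiom T): yes — every world is R-related to itself.
Euclidean (axiom 5): yes — any two successors of a common world are R-related.
So F validates K, K4, S4, S5. The strongest is S5.

S5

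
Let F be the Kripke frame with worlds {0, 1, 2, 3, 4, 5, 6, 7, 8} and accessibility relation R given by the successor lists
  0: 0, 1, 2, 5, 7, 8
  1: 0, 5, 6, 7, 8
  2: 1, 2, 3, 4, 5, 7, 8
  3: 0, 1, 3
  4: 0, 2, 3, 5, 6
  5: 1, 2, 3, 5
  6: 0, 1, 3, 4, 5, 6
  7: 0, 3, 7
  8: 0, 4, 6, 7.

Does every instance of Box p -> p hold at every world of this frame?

By correspondence theory, T is valid on a frame iff R is reflexive.
Reflexive: no — 1 is not related to itself.

No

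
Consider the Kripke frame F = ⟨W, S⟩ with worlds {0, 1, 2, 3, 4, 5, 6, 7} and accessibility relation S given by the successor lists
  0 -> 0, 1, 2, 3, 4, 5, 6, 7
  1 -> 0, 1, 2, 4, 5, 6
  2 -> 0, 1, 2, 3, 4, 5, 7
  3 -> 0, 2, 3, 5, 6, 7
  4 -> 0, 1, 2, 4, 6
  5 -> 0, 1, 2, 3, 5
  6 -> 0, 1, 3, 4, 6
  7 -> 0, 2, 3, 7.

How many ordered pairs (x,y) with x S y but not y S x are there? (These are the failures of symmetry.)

S is symmetric; there are no such tuples.

0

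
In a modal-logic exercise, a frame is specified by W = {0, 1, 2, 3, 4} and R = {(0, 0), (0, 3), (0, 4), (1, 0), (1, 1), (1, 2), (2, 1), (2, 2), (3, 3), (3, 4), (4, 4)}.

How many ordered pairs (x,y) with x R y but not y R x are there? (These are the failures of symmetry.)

4

Enumerating: (0,3), (0,4), (1,0), (3,4).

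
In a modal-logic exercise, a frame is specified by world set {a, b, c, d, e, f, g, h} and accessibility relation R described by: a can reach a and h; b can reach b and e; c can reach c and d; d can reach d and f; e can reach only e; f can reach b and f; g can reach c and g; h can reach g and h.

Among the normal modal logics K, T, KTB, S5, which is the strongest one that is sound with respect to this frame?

Reflexive (axiom T): yes — every world is R-related to itself.
Symmetric (axiom B): no — a R h but not h R a.
Euclidean (axiom 5): no — a R h and a R a, but not h R a.
So F validates K, T; KTB would additionally require R to be symmetric. The strongest is T.

T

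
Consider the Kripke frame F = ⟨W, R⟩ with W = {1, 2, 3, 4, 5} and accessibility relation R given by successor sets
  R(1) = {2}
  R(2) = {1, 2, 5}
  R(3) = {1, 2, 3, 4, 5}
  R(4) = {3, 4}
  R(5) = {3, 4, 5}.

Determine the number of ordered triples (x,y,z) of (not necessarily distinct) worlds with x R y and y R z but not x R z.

Enumerating: (1,2,1), (1,2,5), (2,5,3), (2,5,4), (4,3,1), (4,3,2), (4,3,5), (5,3,1), (5,3,2).

9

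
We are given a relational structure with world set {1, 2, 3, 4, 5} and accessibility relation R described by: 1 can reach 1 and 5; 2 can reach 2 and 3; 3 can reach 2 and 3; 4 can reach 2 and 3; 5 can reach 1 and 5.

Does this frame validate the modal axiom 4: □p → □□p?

The schema 4 characterises exactly the transitive frames.
Transitive: yes — every two-step R-path is closed by a direct edge.

Yes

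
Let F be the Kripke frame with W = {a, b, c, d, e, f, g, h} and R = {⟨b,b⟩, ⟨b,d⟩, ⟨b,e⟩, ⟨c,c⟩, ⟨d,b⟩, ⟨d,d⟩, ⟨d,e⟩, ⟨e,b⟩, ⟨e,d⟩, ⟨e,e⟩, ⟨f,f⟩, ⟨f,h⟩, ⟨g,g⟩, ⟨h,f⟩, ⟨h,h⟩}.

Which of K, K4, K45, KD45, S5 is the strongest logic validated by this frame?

Transitive (axiom 4): yes — every two-step R-path is closed by a direct edge.
Euclidean (axiom 5): yes — any two successors of a common world are R-related.
Serial (axiom D): no — a has no R-successor.
Reflexive (axiom T): no — a is not related to itself.
So F validates K, K4, K45; KD45 would additionally require R to be serial. The strongest is K45.

K45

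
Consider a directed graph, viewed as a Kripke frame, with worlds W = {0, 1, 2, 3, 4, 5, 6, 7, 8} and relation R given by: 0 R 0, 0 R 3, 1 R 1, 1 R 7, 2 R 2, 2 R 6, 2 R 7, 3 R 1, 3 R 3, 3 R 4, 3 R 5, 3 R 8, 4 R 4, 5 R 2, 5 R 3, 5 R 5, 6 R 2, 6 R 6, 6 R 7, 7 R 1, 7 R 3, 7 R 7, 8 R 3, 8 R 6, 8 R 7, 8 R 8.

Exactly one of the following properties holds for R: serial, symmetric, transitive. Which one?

Serial: yes — every world has a successor (e.g. 0 R 0).
Symmetric: no — 0 R 3 but not 3 R 0.
Transitive: no — 0 R 3 and 3 R 1, but not 0 R 1.
Only serial holds.

serial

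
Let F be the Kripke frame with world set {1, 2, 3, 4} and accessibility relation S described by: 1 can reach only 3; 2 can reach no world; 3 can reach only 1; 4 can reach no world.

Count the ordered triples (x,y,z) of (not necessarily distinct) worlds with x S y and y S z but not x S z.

2

Enumerating: (1,3,1), (3,1,3).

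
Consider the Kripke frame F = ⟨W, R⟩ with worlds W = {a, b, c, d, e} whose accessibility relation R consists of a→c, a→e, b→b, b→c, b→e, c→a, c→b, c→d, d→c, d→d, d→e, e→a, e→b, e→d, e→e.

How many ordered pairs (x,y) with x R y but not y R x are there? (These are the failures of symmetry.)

R is symmetric; there are no such tuples.

0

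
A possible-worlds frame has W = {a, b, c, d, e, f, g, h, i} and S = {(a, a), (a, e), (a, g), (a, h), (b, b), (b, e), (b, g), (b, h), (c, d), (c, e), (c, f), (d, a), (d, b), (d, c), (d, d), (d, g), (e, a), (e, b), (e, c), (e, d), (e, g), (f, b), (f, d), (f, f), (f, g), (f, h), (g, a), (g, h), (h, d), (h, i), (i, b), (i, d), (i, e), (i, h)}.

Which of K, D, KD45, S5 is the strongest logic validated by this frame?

D

Serial (axiom D): yes — every world has a successor (e.g. a S a).
Euclidean (axiom 5): no — a S e and a S h, but not e S h.
Transitive (axiom 4): no — a S e and e S b, but not a S b.
Reflexive (axiom T): no — c is not related to itself.
So F validates K, D; KD45 would additionally require S to be Euclidean and transitive. The strongest is D.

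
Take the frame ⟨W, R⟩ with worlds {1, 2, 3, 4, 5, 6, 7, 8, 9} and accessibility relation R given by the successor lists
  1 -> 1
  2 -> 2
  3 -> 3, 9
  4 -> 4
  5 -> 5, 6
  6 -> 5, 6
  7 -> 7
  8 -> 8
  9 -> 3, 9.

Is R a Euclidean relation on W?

Euclidean: yes — any two successors of a common world are R-related.

Yes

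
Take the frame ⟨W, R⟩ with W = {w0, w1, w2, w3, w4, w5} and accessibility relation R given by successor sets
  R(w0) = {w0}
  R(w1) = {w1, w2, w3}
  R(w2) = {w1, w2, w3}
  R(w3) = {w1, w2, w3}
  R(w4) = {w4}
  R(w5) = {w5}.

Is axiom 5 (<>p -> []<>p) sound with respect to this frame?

The schema 5 characterises exactly the Euclidean frames.
Euclidean: yes — any two successors of a common world are R-related.

Yes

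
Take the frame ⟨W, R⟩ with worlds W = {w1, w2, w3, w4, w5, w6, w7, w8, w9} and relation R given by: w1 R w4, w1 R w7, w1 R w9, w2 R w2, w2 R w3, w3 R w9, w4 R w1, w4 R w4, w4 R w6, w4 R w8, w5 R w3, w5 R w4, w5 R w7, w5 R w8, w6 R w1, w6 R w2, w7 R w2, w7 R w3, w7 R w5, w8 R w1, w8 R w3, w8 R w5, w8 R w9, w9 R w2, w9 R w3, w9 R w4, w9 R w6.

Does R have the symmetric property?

Symmetric: no — w1 R w7 but not w7 R w1.

No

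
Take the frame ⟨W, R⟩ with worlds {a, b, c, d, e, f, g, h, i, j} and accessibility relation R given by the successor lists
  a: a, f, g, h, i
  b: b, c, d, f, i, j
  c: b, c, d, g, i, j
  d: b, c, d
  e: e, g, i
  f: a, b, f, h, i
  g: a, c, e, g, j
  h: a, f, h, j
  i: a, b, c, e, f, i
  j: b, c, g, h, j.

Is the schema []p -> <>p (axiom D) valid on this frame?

Yes

Axiom D corresponds to the accessibility relation being serial.
Serial: yes — every world has a successor (e.g. a R a).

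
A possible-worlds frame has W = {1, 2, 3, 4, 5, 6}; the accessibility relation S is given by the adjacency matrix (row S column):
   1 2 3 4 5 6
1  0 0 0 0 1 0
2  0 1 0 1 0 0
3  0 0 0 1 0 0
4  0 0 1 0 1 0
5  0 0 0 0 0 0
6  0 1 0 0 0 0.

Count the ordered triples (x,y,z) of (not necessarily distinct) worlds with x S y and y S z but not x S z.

Enumerating: (2,4,3), (2,4,5), (3,4,3), (3,4,5), (4,3,4), (6,2,4).

6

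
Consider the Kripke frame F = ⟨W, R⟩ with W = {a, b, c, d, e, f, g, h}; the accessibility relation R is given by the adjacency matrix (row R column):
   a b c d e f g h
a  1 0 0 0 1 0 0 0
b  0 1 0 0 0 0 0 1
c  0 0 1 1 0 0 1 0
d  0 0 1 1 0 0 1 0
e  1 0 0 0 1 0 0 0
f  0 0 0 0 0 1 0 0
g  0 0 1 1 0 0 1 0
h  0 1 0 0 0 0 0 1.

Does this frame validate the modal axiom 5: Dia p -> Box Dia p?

Yes

Axiom 5 corresponds to the accessibility relation being Euclidean.
Euclidean: yes — any two successors of a common world are R-related.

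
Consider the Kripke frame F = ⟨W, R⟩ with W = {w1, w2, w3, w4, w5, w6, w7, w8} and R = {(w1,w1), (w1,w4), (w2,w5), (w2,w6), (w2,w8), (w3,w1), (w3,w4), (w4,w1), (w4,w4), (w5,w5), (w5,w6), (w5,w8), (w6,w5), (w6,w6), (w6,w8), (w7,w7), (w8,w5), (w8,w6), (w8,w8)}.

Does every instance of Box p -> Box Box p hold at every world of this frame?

The schema 4 characterises exactly the transitive frames.
Transitive: yes — every two-step R-path is closed by a direct edge.

Yes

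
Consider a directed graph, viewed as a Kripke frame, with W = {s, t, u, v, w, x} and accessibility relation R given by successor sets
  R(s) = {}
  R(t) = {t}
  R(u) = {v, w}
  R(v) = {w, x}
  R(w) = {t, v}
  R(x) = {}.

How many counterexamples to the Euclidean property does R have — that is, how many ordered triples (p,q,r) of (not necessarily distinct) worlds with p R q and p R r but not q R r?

9

Enumerating: (u,v,v), (u,w,w), (v,w,w), (v,w,x), (v,x,w), (v,x,x), (w,t,v), (w,v,t), (w,v,v).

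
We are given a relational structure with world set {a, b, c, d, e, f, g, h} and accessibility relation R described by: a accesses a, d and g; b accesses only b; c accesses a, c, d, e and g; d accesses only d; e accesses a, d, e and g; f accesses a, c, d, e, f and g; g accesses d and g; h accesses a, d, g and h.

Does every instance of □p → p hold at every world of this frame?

Yes

The schema T characterises exactly the reflexive frames.
Reflexive: yes — every world is R-related to itself.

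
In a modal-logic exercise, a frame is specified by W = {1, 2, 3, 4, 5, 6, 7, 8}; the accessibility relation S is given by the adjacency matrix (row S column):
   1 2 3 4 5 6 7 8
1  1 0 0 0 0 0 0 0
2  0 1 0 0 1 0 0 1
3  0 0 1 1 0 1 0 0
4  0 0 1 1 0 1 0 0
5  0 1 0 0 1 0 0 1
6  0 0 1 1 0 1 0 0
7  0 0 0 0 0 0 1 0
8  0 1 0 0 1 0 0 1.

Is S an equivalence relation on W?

Reflexive: yes — every world is S-related to itself.
Symmetric: yes — every pair in S has its reverse in S.
Transitive: yes — every two-step S-path is closed by a direct edge.
So S is an equivalence relation.

Yes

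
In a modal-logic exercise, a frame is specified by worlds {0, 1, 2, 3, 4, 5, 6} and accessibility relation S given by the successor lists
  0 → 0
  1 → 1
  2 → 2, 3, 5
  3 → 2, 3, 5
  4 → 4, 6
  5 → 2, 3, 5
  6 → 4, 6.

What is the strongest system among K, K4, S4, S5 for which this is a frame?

Transitive (axiom 4): yes — every two-step S-path is closed by a direct edge.
Reflexive (axiom T): yes — every world is S-related to itself.
Euclidean (axiom 5): yes — any two successors of a common world are S-related.
So F validates K, K4, S4, S5. The strongest is S5.

S5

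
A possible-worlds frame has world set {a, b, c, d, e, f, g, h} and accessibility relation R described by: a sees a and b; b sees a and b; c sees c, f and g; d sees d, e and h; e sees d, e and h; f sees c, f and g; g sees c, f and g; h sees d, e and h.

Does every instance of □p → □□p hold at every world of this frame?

Yes

Axiom 4 corresponds to the accessibility relation being transitive.
Transitive: yes — every two-step R-path is closed by a direct edge.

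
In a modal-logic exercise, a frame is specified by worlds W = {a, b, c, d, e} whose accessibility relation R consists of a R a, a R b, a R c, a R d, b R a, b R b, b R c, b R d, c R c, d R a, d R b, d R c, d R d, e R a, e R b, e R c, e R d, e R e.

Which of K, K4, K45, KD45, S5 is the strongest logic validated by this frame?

Transitive (axiom 4): yes — every two-step R-path is closed by a direct edge.
Euclidean (axiom 5): no — a R c and a R b, but not c R b.
Serial (axiom D): yes — every world has a successor (e.g. a R a).
Reflexive (axiom T): yes — every world is R-related to itself.
So F validates K, K4; K45 would additionally require R to be Euclidean. The strongest is K4.

K4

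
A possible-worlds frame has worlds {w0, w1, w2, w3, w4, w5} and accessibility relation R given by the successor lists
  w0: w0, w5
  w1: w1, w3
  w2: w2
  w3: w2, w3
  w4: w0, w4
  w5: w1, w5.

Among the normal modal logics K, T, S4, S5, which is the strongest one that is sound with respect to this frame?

Reflexive (axiom T): yes — every world is R-related to itself.
Transitive (axiom 4): no — w0 R w5 and w5 R w1, but not w0 R w1.
Euclidean (axiom 5): no — w0 R w5 and w0 R w0, but not w5 R w0.
So F validates K, T; S4 would additionally require R to be transitive. The strongest is T.

T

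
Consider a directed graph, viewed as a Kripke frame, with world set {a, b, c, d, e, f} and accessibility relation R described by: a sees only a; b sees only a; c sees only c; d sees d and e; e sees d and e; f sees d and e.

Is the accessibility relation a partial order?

Reflexive: no — b is not related to itself.
Transitive: yes — every two-step R-path is closed by a direct edge.
Antisymmetric: no — d R e and e R d with d ≠ e.
So R is not a partial order.

No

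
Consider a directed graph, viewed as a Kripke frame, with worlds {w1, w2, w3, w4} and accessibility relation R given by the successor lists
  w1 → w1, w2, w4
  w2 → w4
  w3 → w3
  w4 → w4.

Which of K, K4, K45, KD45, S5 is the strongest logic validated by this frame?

K4

Transitive (axiom 4): yes — every two-step R-path is closed by a direct edge.
Euclidean (axiom 5): no — w1 R w4 and w1 R w2, but not w4 R w2.
Serial (axiom D): yes — every world has a successor (e.g. w1 R w1).
Reflexive (axiom T): no — w2 is not related to itself.
So F validates K, K4; K45 would additionally require R to be Euclidean. The strongest is K4.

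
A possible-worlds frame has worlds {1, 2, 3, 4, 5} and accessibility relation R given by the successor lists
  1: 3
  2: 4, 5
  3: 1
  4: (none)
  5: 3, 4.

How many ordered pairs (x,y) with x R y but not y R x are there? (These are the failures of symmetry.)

4

Enumerating: (2,4), (2,5), (5,3), (5,4).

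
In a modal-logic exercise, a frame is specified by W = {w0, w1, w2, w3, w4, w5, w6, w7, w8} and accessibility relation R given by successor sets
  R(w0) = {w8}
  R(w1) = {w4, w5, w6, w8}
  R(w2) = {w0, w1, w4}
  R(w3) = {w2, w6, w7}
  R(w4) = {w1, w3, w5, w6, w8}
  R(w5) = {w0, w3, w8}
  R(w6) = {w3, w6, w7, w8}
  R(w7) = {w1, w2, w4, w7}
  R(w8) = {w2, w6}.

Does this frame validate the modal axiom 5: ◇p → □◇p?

No

Axiom 5 corresponds to the accessibility relation being Euclidean.
Euclidean: no — w1 R w5 and w1 R w4, but not w5 R w4.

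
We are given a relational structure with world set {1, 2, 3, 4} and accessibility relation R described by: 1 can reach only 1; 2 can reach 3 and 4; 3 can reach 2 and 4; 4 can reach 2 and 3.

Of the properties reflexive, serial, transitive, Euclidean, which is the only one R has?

Reflexive: no — 2 is not related to itself.
Serial: yes — every world has a successor (e.g. 1 R 1).
Transitive: no — 2 R 3 and 3 R 2, but not 2 R 2.
Euclidean: no — 2 R 3 and 2 R 3, but not 3 R 3.
Only serial holds.

serial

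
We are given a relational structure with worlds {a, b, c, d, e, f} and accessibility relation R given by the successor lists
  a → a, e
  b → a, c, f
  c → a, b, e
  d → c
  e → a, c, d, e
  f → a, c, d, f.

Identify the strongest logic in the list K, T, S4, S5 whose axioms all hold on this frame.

Reflexive (axiom T): no — b is not related to itself.
Transitive (axiom 4): no — a R e and e R c, but not a R c.
Euclidean (axiom 5): no — b R a and b R c, but not a R c.
So F validates K; T would additionally require R to be reflexive. The strongest is K.

K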